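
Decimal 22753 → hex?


Divide by 16 repeatedly:
22753 ÷ 16 = 1422 remainder 1 (1)
1422 ÷ 16 = 88 remainder 14 (E)
88 ÷ 16 = 5 remainder 8 (8)
5 ÷ 16 = 0 remainder 5 (5)
Reading remainders bottom-up:
= 0x58E1


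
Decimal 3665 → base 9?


Divide by 9 repeatedly:
3665 ÷ 9 = 407 remainder 2
407 ÷ 9 = 45 remainder 2
45 ÷ 9 = 5 remainder 0
5 ÷ 9 = 0 remainder 5
Reading remainders bottom-up:
= 5022


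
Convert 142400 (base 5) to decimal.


Positional values (base 5):
  0 × 5^0 = 0 × 1 = 0
  0 × 5^1 = 0 × 5 = 0
  4 × 5^2 = 4 × 25 = 100
  2 × 5^3 = 2 × 125 = 250
  4 × 5^4 = 4 × 625 = 2500
  1 × 5^5 = 1 × 3125 = 3125
Sum = 0 + 0 + 100 + 250 + 2500 + 3125
= 5975


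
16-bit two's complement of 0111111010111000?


Original: 0111111010111000
Step 1 - Invert all bits: 1000000101000111
Step 2 - Add 1: 1000000101000111 + 1
= 1000000101001000 (represents -32440)


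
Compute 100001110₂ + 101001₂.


Align and add column by column (LSB to MSB, carry propagating):
  0100001110
+ 0000101001
  ----------
  col 0: 0 + 1 + 0 (carry in) = 1 → bit 1, carry out 0
  col 1: 1 + 0 + 0 (carry in) = 1 → bit 1, carry out 0
  col 2: 1 + 0 + 0 (carry in) = 1 → bit 1, carry out 0
  col 3: 1 + 1 + 0 (carry in) = 2 → bit 0, carry out 1
  col 4: 0 + 0 + 1 (carry in) = 1 → bit 1, carry out 0
  col 5: 0 + 1 + 0 (carry in) = 1 → bit 1, carry out 0
  col 6: 0 + 0 + 0 (carry in) = 0 → bit 0, carry out 0
  col 7: 0 + 0 + 0 (carry in) = 0 → bit 0, carry out 0
  col 8: 1 + 0 + 0 (carry in) = 1 → bit 1, carry out 0
  col 9: 0 + 0 + 0 (carry in) = 0 → bit 0, carry out 0
Reading bits MSB→LSB: 0100110111
Strip leading zeros: 100110111
= 100110111


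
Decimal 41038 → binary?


Divide by 2 repeatedly:
41038 ÷ 2 = 20519 remainder 0
20519 ÷ 2 = 10259 remainder 1
10259 ÷ 2 = 5129 remainder 1
5129 ÷ 2 = 2564 remainder 1
2564 ÷ 2 = 1282 remainder 0
1282 ÷ 2 = 641 remainder 0
641 ÷ 2 = 320 remainder 1
320 ÷ 2 = 160 remainder 0
160 ÷ 2 = 80 remainder 0
80 ÷ 2 = 40 remainder 0
40 ÷ 2 = 20 remainder 0
20 ÷ 2 = 10 remainder 0
10 ÷ 2 = 5 remainder 0
5 ÷ 2 = 2 remainder 1
2 ÷ 2 = 1 remainder 0
1 ÷ 2 = 0 remainder 1
Reading remainders bottom-up:
= 1010000001001110


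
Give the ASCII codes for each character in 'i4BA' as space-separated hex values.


String: 'i4BA'  (4 characters)
Per-character ASCII lookup:
  'i': lowercase starts at 97: 'i' = 97 + 8 = 105 → 0x69
  '4': digits start at 48: '4' = 48 + 4 = 52 → 0x34
  'B': uppercase starts at 65: 'B' = 65 + 1 = 66 → 0x42
  'A': uppercase starts at 65: 'A' = 65 + 0 = 65 → 0x41
= 0x69 0x34 0x42 0x41


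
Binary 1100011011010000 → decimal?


Positional values:
Bit 4: 1 × 2^4 = 16
Bit 6: 1 × 2^6 = 64
Bit 7: 1 × 2^7 = 128
Bit 9: 1 × 2^9 = 512
Bit 10: 1 × 2^10 = 1024
Bit 14: 1 × 2^14 = 16384
Bit 15: 1 × 2^15 = 32768
Sum = 16 + 64 + 128 + 512 + 1024 + 16384 + 32768
= 50896


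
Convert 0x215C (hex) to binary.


Each hex digit → 4 binary bits:
  2 = 0010
  1 = 0001
  5 = 0101
  C = 1100
Concatenate: 0010 0001 0101 1100
= 0010000101011100


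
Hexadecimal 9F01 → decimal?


Positional values:
Position 0: 1 × 16^0 = 1 × 1 = 1
Position 1: 0 × 16^1 = 0 × 16 = 0
Position 2: F × 16^2 = 15 × 256 = 3840
Position 3: 9 × 16^3 = 9 × 4096 = 36864
Sum = 1 + 0 + 3840 + 36864
= 40705


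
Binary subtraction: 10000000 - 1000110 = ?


Align and subtract column by column (LSB to MSB, borrowing when needed):
  10000000
- 01000110
  --------
  col 0: (0 - 0 borrow-in) - 0 → 0 - 0 = 0, borrow out 0
  col 1: (0 - 0 borrow-in) - 1 → borrow from next column: (0+2) - 1 = 1, borrow out 1
  col 2: (0 - 1 borrow-in) - 1 → borrow from next column: (-1+2) - 1 = 0, borrow out 1
  col 3: (0 - 1 borrow-in) - 0 → borrow from next column: (-1+2) - 0 = 1, borrow out 1
  col 4: (0 - 1 borrow-in) - 0 → borrow from next column: (-1+2) - 0 = 1, borrow out 1
  col 5: (0 - 1 borrow-in) - 0 → borrow from next column: (-1+2) - 0 = 1, borrow out 1
  col 6: (0 - 1 borrow-in) - 1 → borrow from next column: (-1+2) - 1 = 0, borrow out 1
  col 7: (1 - 1 borrow-in) - 0 → 0 - 0 = 0, borrow out 0
Reading bits MSB→LSB: 00111010
Strip leading zeros: 111010
= 111010


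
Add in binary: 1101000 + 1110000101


Align and add column by column (LSB to MSB, carry propagating):
  00001101000
+ 01110000101
  -----------
  col 0: 0 + 1 + 0 (carry in) = 1 → bit 1, carry out 0
  col 1: 0 + 0 + 0 (carry in) = 0 → bit 0, carry out 0
  col 2: 0 + 1 + 0 (carry in) = 1 → bit 1, carry out 0
  col 3: 1 + 0 + 0 (carry in) = 1 → bit 1, carry out 0
  col 4: 0 + 0 + 0 (carry in) = 0 → bit 0, carry out 0
  col 5: 1 + 0 + 0 (carry in) = 1 → bit 1, carry out 0
  col 6: 1 + 0 + 0 (carry in) = 1 → bit 1, carry out 0
  col 7: 0 + 1 + 0 (carry in) = 1 → bit 1, carry out 0
  col 8: 0 + 1 + 0 (carry in) = 1 → bit 1, carry out 0
  col 9: 0 + 1 + 0 (carry in) = 1 → bit 1, carry out 0
  col 10: 0 + 0 + 0 (carry in) = 0 → bit 0, carry out 0
Reading bits MSB→LSB: 01111101101
Strip leading zeros: 1111101101
= 1111101101


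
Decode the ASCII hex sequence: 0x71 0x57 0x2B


Codes (hex): 0x71 0x57 0x2B
Per-code ASCII lookup:
  0x71 = 113  (range 97-122: lowercase, 113 - 97 = 16) → 'q'
  0x57 = 87  (range 65-90: uppercase, 87 - 65 = 22) → 'W'
  0x2B = 43  (special character) → '+'
= 'qW+'


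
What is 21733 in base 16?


Divide by 16 repeatedly:
21733 ÷ 16 = 1358 remainder 5 (5)
1358 ÷ 16 = 84 remainder 14 (E)
84 ÷ 16 = 5 remainder 4 (4)
5 ÷ 16 = 0 remainder 5 (5)
Reading remainders bottom-up:
= 0x54E5


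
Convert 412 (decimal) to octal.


Divide by 8 repeatedly:
412 ÷ 8 = 51 remainder 4
51 ÷ 8 = 6 remainder 3
6 ÷ 8 = 0 remainder 6
Reading remainders bottom-up:
= 0o634


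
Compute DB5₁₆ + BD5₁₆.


Align and add column by column (LSB to MSB, each column mod 16 with carry):
  0DB5
+ 0BD5
  ----
  col 0: 5(5) + 5(5) + 0 (carry in) = 10 → A(10), carry out 0
  col 1: B(11) + D(13) + 0 (carry in) = 24 → 8(8), carry out 1
  col 2: D(13) + B(11) + 1 (carry in) = 25 → 9(9), carry out 1
  col 3: 0(0) + 0(0) + 1 (carry in) = 1 → 1(1), carry out 0
Reading digits MSB→LSB: 198A
Strip leading zeros: 198A
= 0x198A


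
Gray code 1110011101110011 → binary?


Gray code: 1110011101110011
MSB stays the same: 1
Each subsequent bit = prev_binary XOR current_gray:
  B[1] = 1 XOR 1 = 0
  B[2] = 0 XOR 1 = 1
  B[3] = 1 XOR 0 = 1
  B[4] = 1 XOR 0 = 1
  B[5] = 1 XOR 1 = 0
  B[6] = 0 XOR 1 = 1
  B[7] = 1 XOR 1 = 0
  B[8] = 0 XOR 0 = 0
  B[9] = 0 XOR 1 = 1
  B[10] = 1 XOR 1 = 0
  B[11] = 0 XOR 1 = 1
  B[12] = 1 XOR 0 = 1
  B[13] = 1 XOR 0 = 1
  B[14] = 1 XOR 1 = 0
  B[15] = 0 XOR 1 = 1
= 1011101001011101 (47709 decimal)


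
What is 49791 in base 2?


Divide by 2 repeatedly:
49791 ÷ 2 = 24895 remainder 1
24895 ÷ 2 = 12447 remainder 1
12447 ÷ 2 = 6223 remainder 1
6223 ÷ 2 = 3111 remainder 1
3111 ÷ 2 = 1555 remainder 1
1555 ÷ 2 = 777 remainder 1
777 ÷ 2 = 388 remainder 1
388 ÷ 2 = 194 remainder 0
194 ÷ 2 = 97 remainder 0
97 ÷ 2 = 48 remainder 1
48 ÷ 2 = 24 remainder 0
24 ÷ 2 = 12 remainder 0
12 ÷ 2 = 6 remainder 0
6 ÷ 2 = 3 remainder 0
3 ÷ 2 = 1 remainder 1
1 ÷ 2 = 0 remainder 1
Reading remainders bottom-up:
= 1100001001111111


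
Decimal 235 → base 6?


Divide by 6 repeatedly:
235 ÷ 6 = 39 remainder 1
39 ÷ 6 = 6 remainder 3
6 ÷ 6 = 1 remainder 0
1 ÷ 6 = 0 remainder 1
Reading remainders bottom-up:
= 1031


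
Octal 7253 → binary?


Each octal digit → 3 binary bits:
  7 = 111
  2 = 010
  5 = 101
  3 = 011
Concatenate: 111 010 101 011
= 111010101011


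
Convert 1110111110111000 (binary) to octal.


Group into 3-bit groups: 001110111110111000
  001 = 1
  110 = 6
  111 = 7
  110 = 6
  111 = 7
  000 = 0
= 0o167670


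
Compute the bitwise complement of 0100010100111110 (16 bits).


Original: 0100010100111110
Invert all bits:
  bit 0: 0 → 1
  bit 1: 1 → 0
  bit 2: 0 → 1
  bit 3: 0 → 1
  bit 4: 0 → 1
  bit 5: 1 → 0
  bit 6: 0 → 1
  bit 7: 1 → 0
  bit 8: 0 → 1
  bit 9: 0 → 1
  bit 10: 1 → 0
  bit 11: 1 → 0
  bit 12: 1 → 0
  bit 13: 1 → 0
  bit 14: 1 → 0
  bit 15: 0 → 1
= 1011101011000001


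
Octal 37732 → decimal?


Positional values:
Position 0: 2 × 8^0 = 2
Position 1: 3 × 8^1 = 24
Position 2: 7 × 8^2 = 448
Position 3: 7 × 8^3 = 3584
Position 4: 3 × 8^4 = 12288
Sum = 2 + 24 + 448 + 3584 + 12288
= 16346


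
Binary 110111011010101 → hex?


Group into 4-bit nibbles: 0110111011010101
  0110 = 6
  1110 = E
  1101 = D
  0101 = 5
= 0x6ED5


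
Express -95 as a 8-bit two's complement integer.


Original: 01011111
Step 1 - Invert all bits: 10100000
Step 2 - Add 1: 10100000 + 1
= 10100001 (represents -95)


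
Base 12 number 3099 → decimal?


Positional values (base 12):
  9 × 12^0 = 9 × 1 = 9
  9 × 12^1 = 9 × 12 = 108
  0 × 12^2 = 0 × 144 = 0
  3 × 12^3 = 3 × 1728 = 5184
Sum = 9 + 108 + 0 + 5184
= 5301


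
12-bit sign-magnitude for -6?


Sign bit: 1 (negative)
Magnitude: 6 = 00000000110
= 100000000110


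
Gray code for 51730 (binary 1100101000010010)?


Binary: 1100101000010010
Gray code: G = B XOR (B >> 1)
B >> 1 = 0110010100001001
1100101000010010 XOR 0110010100001001:
  1 XOR 0 = 1
  1 XOR 1 = 0
  0 XOR 1 = 1
  0 XOR 0 = 0
  1 XOR 0 = 1
  0 XOR 1 = 1
  1 XOR 0 = 1
  0 XOR 1 = 1
  0 XOR 0 = 0
  0 XOR 0 = 0
  0 XOR 0 = 0
  1 XOR 0 = 1
  0 XOR 1 = 1
  0 XOR 0 = 0
  1 XOR 0 = 1
  0 XOR 1 = 1
= 1010111100011011


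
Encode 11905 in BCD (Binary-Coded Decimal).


Each digit → 4-bit binary:
  1 → 0001
  1 → 0001
  9 → 1001
  0 → 0000
  5 → 0101
= 0001 0001 1001 0000 0101


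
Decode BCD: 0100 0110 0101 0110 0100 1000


Each 4-bit group → digit:
  0100 → 4
  0110 → 6
  0101 → 5
  0110 → 6
  0100 → 4
  1000 → 8
= 465648


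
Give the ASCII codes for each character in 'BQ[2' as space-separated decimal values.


String: 'BQ[2'  (4 characters)
Per-character ASCII lookup:
  'B': uppercase starts at 65: 'B' = 65 + 1 = 66
  'Q': uppercase starts at 65: 'Q' = 65 + 16 = 81
  '[': special character: '[' = 91
  '2': digits start at 48: '2' = 48 + 2 = 50
= 66 81 91 50


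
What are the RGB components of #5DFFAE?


Hex: #5DFFAE
R = 5D₁₆ = 93
G = FF₁₆ = 255
B = AE₁₆ = 174
= RGB(93, 255, 174)


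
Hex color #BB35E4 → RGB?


Hex: #BB35E4
R = BB₁₆ = 187
G = 35₁₆ = 53
B = E4₁₆ = 228
= RGB(187, 53, 228)


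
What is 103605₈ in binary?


Each octal digit → 3 binary bits:
  1 = 001
  0 = 000
  3 = 011
  6 = 110
  0 = 000
  5 = 101
Concatenate: 001 000 011 110 000 101
= 001000011110000101


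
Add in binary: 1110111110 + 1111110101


Align and add column by column (LSB to MSB, carry propagating):
  01110111110
+ 01111110101
  -----------
  col 0: 0 + 1 + 0 (carry in) = 1 → bit 1, carry out 0
  col 1: 1 + 0 + 0 (carry in) = 1 → bit 1, carry out 0
  col 2: 1 + 1 + 0 (carry in) = 2 → bit 0, carry out 1
  col 3: 1 + 0 + 1 (carry in) = 2 → bit 0, carry out 1
  col 4: 1 + 1 + 1 (carry in) = 3 → bit 1, carry out 1
  col 5: 1 + 1 + 1 (carry in) = 3 → bit 1, carry out 1
  col 6: 0 + 1 + 1 (carry in) = 2 → bit 0, carry out 1
  col 7: 1 + 1 + 1 (carry in) = 3 → bit 1, carry out 1
  col 8: 1 + 1 + 1 (carry in) = 3 → bit 1, carry out 1
  col 9: 1 + 1 + 1 (carry in) = 3 → bit 1, carry out 1
  col 10: 0 + 0 + 1 (carry in) = 1 → bit 1, carry out 0
Reading bits MSB→LSB: 11110110011
Strip leading zeros: 11110110011
= 11110110011


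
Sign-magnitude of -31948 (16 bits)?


Sign bit: 1 (negative)
Magnitude: 31948 = 111110011001100
= 1111110011001100


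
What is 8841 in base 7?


Divide by 7 repeatedly:
8841 ÷ 7 = 1263 remainder 0
1263 ÷ 7 = 180 remainder 3
180 ÷ 7 = 25 remainder 5
25 ÷ 7 = 3 remainder 4
3 ÷ 7 = 0 remainder 3
Reading remainders bottom-up:
= 34530


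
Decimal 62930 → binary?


Divide by 2 repeatedly:
62930 ÷ 2 = 31465 remainder 0
31465 ÷ 2 = 15732 remainder 1
15732 ÷ 2 = 7866 remainder 0
7866 ÷ 2 = 3933 remainder 0
3933 ÷ 2 = 1966 remainder 1
1966 ÷ 2 = 983 remainder 0
983 ÷ 2 = 491 remainder 1
491 ÷ 2 = 245 remainder 1
245 ÷ 2 = 122 remainder 1
122 ÷ 2 = 61 remainder 0
61 ÷ 2 = 30 remainder 1
30 ÷ 2 = 15 remainder 0
15 ÷ 2 = 7 remainder 1
7 ÷ 2 = 3 remainder 1
3 ÷ 2 = 1 remainder 1
1 ÷ 2 = 0 remainder 1
Reading remainders bottom-up:
= 1111010111010010


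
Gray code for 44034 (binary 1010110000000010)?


Binary: 1010110000000010
Gray code: G = B XOR (B >> 1)
B >> 1 = 0101011000000001
1010110000000010 XOR 0101011000000001:
  1 XOR 0 = 1
  0 XOR 1 = 1
  1 XOR 0 = 1
  0 XOR 1 = 1
  1 XOR 0 = 1
  1 XOR 1 = 0
  0 XOR 1 = 1
  0 XOR 0 = 0
  0 XOR 0 = 0
  0 XOR 0 = 0
  0 XOR 0 = 0
  0 XOR 0 = 0
  0 XOR 0 = 0
  0 XOR 0 = 0
  1 XOR 0 = 1
  0 XOR 1 = 1
= 1111101000000011


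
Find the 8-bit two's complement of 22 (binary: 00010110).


Original: 00010110
Step 1 - Invert all bits: 11101001
Step 2 - Add 1: 11101001 + 1
= 11101010 (represents -22)


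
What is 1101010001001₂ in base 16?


Group into 4-bit nibbles: 0001101010001001
  0001 = 1
  1010 = A
  1000 = 8
  1001 = 9
= 0x1A89


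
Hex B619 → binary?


Each hex digit → 4 binary bits:
  B = 1011
  6 = 0110
  1 = 0001
  9 = 1001
Concatenate: 1011 0110 0001 1001
= 1011011000011001


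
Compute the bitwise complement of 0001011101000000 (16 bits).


Original: 0001011101000000
Invert all bits:
  bit 0: 0 → 1
  bit 1: 0 → 1
  bit 2: 0 → 1
  bit 3: 1 → 0
  bit 4: 0 → 1
  bit 5: 1 → 0
  bit 6: 1 → 0
  bit 7: 1 → 0
  bit 8: 0 → 1
  bit 9: 1 → 0
  bit 10: 0 → 1
  bit 11: 0 → 1
  bit 12: 0 → 1
  bit 13: 0 → 1
  bit 14: 0 → 1
  bit 15: 0 → 1
= 1110100010111111


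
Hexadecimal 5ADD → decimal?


Positional values:
Position 0: D × 16^0 = 13 × 1 = 13
Position 1: D × 16^1 = 13 × 16 = 208
Position 2: A × 16^2 = 10 × 256 = 2560
Position 3: 5 × 16^3 = 5 × 4096 = 20480
Sum = 13 + 208 + 2560 + 20480
= 23261


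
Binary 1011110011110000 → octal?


Group into 3-bit groups: 001011110011110000
  001 = 1
  011 = 3
  110 = 6
  011 = 3
  110 = 6
  000 = 0
= 0o136360


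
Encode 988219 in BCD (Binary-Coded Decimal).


Each digit → 4-bit binary:
  9 → 1001
  8 → 1000
  8 → 1000
  2 → 0010
  1 → 0001
  9 → 1001
= 1001 1000 1000 0010 0001 1001


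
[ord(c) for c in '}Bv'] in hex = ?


String: '}Bv'  (3 characters)
Per-character ASCII lookup:
  '}': special character: '}' = 125 → 0x7D
  'B': uppercase starts at 65: 'B' = 65 + 1 = 66 → 0x42
  'v': lowercase starts at 97: 'v' = 97 + 21 = 118 → 0x76
= 0x7D 0x42 0x76


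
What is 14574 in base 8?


Divide by 8 repeatedly:
14574 ÷ 8 = 1821 remainder 6
1821 ÷ 8 = 227 remainder 5
227 ÷ 8 = 28 remainder 3
28 ÷ 8 = 3 remainder 4
3 ÷ 8 = 0 remainder 3
Reading remainders bottom-up:
= 0o34356


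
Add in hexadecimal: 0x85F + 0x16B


Align and add column by column (LSB to MSB, each column mod 16 with carry):
  085F
+ 016B
  ----
  col 0: F(15) + B(11) + 0 (carry in) = 26 → A(10), carry out 1
  col 1: 5(5) + 6(6) + 1 (carry in) = 12 → C(12), carry out 0
  col 2: 8(8) + 1(1) + 0 (carry in) = 9 → 9(9), carry out 0
  col 3: 0(0) + 0(0) + 0 (carry in) = 0 → 0(0), carry out 0
Reading digits MSB→LSB: 09CA
Strip leading zeros: 9CA
= 0x9CA


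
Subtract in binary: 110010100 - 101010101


Align and subtract column by column (LSB to MSB, borrowing when needed):
  110010100
- 101010101
  ---------
  col 0: (0 - 0 borrow-in) - 1 → borrow from next column: (0+2) - 1 = 1, borrow out 1
  col 1: (0 - 1 borrow-in) - 0 → borrow from next column: (-1+2) - 0 = 1, borrow out 1
  col 2: (1 - 1 borrow-in) - 1 → borrow from next column: (0+2) - 1 = 1, borrow out 1
  col 3: (0 - 1 borrow-in) - 0 → borrow from next column: (-1+2) - 0 = 1, borrow out 1
  col 4: (1 - 1 borrow-in) - 1 → borrow from next column: (0+2) - 1 = 1, borrow out 1
  col 5: (0 - 1 borrow-in) - 0 → borrow from next column: (-1+2) - 0 = 1, borrow out 1
  col 6: (0 - 1 borrow-in) - 1 → borrow from next column: (-1+2) - 1 = 0, borrow out 1
  col 7: (1 - 1 borrow-in) - 0 → 0 - 0 = 0, borrow out 0
  col 8: (1 - 0 borrow-in) - 1 → 1 - 1 = 0, borrow out 0
Reading bits MSB→LSB: 000111111
Strip leading zeros: 111111
= 111111


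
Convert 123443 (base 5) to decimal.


Positional values (base 5):
  3 × 5^0 = 3 × 1 = 3
  4 × 5^1 = 4 × 5 = 20
  4 × 5^2 = 4 × 25 = 100
  3 × 5^3 = 3 × 125 = 375
  2 × 5^4 = 2 × 625 = 1250
  1 × 5^5 = 1 × 3125 = 3125
Sum = 3 + 20 + 100 + 375 + 1250 + 3125
= 4873


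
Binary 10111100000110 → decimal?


Positional values:
Bit 1: 1 × 2^1 = 2
Bit 2: 1 × 2^2 = 4
Bit 8: 1 × 2^8 = 256
Bit 9: 1 × 2^9 = 512
Bit 10: 1 × 2^10 = 1024
Bit 11: 1 × 2^11 = 2048
Bit 13: 1 × 2^13 = 8192
Sum = 2 + 4 + 256 + 512 + 1024 + 2048 + 8192
= 12038


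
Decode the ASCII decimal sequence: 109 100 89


Codes (decimal): 109 100 89
Per-code ASCII lookup:
  109  (range 97-122: lowercase, 109 - 97 = 12) → 'm'
  100  (range 97-122: lowercase, 100 - 97 = 3) → 'd'
  89  (range 65-90: uppercase, 89 - 65 = 24) → 'Y'
= 'mdY'


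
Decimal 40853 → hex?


Divide by 16 repeatedly:
40853 ÷ 16 = 2553 remainder 5 (5)
2553 ÷ 16 = 159 remainder 9 (9)
159 ÷ 16 = 9 remainder 15 (F)
9 ÷ 16 = 0 remainder 9 (9)
Reading remainders bottom-up:
= 0x9F95


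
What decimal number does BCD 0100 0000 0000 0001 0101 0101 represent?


Each 4-bit group → digit:
  0100 → 4
  0000 → 0
  0000 → 0
  0001 → 1
  0101 → 5
  0101 → 5
= 400155


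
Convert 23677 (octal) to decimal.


Positional values:
Position 0: 7 × 8^0 = 7
Position 1: 7 × 8^1 = 56
Position 2: 6 × 8^2 = 384
Position 3: 3 × 8^3 = 1536
Position 4: 2 × 8^4 = 8192
Sum = 7 + 56 + 384 + 1536 + 8192
= 10175


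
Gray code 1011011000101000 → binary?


Gray code: 1011011000101000
MSB stays the same: 1
Each subsequent bit = prev_binary XOR current_gray:
  B[1] = 1 XOR 0 = 1
  B[2] = 1 XOR 1 = 0
  B[3] = 0 XOR 1 = 1
  B[4] = 1 XOR 0 = 1
  B[5] = 1 XOR 1 = 0
  B[6] = 0 XOR 1 = 1
  B[7] = 1 XOR 0 = 1
  B[8] = 1 XOR 0 = 1
  B[9] = 1 XOR 0 = 1
  B[10] = 1 XOR 1 = 0
  B[11] = 0 XOR 0 = 0
  B[12] = 0 XOR 1 = 1
  B[13] = 1 XOR 0 = 1
  B[14] = 1 XOR 0 = 1
  B[15] = 1 XOR 0 = 1
= 1101101111001111 (56271 decimal)


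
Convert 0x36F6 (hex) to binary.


Each hex digit → 4 binary bits:
  3 = 0011
  6 = 0110
  F = 1111
  6 = 0110
Concatenate: 0011 0110 1111 0110
= 0011011011110110


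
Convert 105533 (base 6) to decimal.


Positional values (base 6):
  3 × 6^0 = 3 × 1 = 3
  3 × 6^1 = 3 × 6 = 18
  5 × 6^2 = 5 × 36 = 180
  5 × 6^3 = 5 × 216 = 1080
  0 × 6^4 = 0 × 1296 = 0
  1 × 6^5 = 1 × 7776 = 7776
Sum = 3 + 18 + 180 + 1080 + 0 + 7776
= 9057


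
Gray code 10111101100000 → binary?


Gray code: 10111101100000
MSB stays the same: 1
Each subsequent bit = prev_binary XOR current_gray:
  B[1] = 1 XOR 0 = 1
  B[2] = 1 XOR 1 = 0
  B[3] = 0 XOR 1 = 1
  B[4] = 1 XOR 1 = 0
  B[5] = 0 XOR 1 = 1
  B[6] = 1 XOR 0 = 1
  B[7] = 1 XOR 1 = 0
  B[8] = 0 XOR 1 = 1
  B[9] = 1 XOR 0 = 1
  B[10] = 1 XOR 0 = 1
  B[11] = 1 XOR 0 = 1
  B[12] = 1 XOR 0 = 1
  B[13] = 1 XOR 0 = 1
= 11010110111111 (13759 decimal)


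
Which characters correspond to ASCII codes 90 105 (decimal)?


Codes (decimal): 90 105
Per-code ASCII lookup:
  90  (range 65-90: uppercase, 90 - 65 = 25) → 'Z'
  105  (range 97-122: lowercase, 105 - 97 = 8) → 'i'
= 'Zi'


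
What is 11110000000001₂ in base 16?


Group into 4-bit nibbles: 0011110000000001
  0011 = 3
  1100 = C
  0000 = 0
  0001 = 1
= 0x3C01


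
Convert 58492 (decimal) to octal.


Divide by 8 repeatedly:
58492 ÷ 8 = 7311 remainder 4
7311 ÷ 8 = 913 remainder 7
913 ÷ 8 = 114 remainder 1
114 ÷ 8 = 14 remainder 2
14 ÷ 8 = 1 remainder 6
1 ÷ 8 = 0 remainder 1
Reading remainders bottom-up:
= 0o162174


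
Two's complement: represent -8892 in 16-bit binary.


Original: 0010001010111100
Step 1 - Invert all bits: 1101110101000011
Step 2 - Add 1: 1101110101000011 + 1
= 1101110101000100 (represents -8892)


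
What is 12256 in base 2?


Divide by 2 repeatedly:
12256 ÷ 2 = 6128 remainder 0
6128 ÷ 2 = 3064 remainder 0
3064 ÷ 2 = 1532 remainder 0
1532 ÷ 2 = 766 remainder 0
766 ÷ 2 = 383 remainder 0
383 ÷ 2 = 191 remainder 1
191 ÷ 2 = 95 remainder 1
95 ÷ 2 = 47 remainder 1
47 ÷ 2 = 23 remainder 1
23 ÷ 2 = 11 remainder 1
11 ÷ 2 = 5 remainder 1
5 ÷ 2 = 2 remainder 1
2 ÷ 2 = 1 remainder 0
1 ÷ 2 = 0 remainder 1
Reading remainders bottom-up:
= 10111111100000


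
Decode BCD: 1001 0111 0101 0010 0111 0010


Each 4-bit group → digit:
  1001 → 9
  0111 → 7
  0101 → 5
  0010 → 2
  0111 → 7
  0010 → 2
= 975272


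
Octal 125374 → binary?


Each octal digit → 3 binary bits:
  1 = 001
  2 = 010
  5 = 101
  3 = 011
  7 = 111
  4 = 100
Concatenate: 001 010 101 011 111 100
= 001010101011111100


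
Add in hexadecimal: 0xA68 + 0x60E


Align and add column by column (LSB to MSB, each column mod 16 with carry):
  0A68
+ 060E
  ----
  col 0: 8(8) + E(14) + 0 (carry in) = 22 → 6(6), carry out 1
  col 1: 6(6) + 0(0) + 1 (carry in) = 7 → 7(7), carry out 0
  col 2: A(10) + 6(6) + 0 (carry in) = 16 → 0(0), carry out 1
  col 3: 0(0) + 0(0) + 1 (carry in) = 1 → 1(1), carry out 0
Reading digits MSB→LSB: 1076
Strip leading zeros: 1076
= 0x1076


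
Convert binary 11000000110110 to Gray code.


Binary: 11000000110110
Gray code: G = B XOR (B >> 1)
B >> 1 = 01100000011011
11000000110110 XOR 01100000011011:
  1 XOR 0 = 1
  1 XOR 1 = 0
  0 XOR 1 = 1
  0 XOR 0 = 0
  0 XOR 0 = 0
  0 XOR 0 = 0
  0 XOR 0 = 0
  0 XOR 0 = 0
  1 XOR 0 = 1
  1 XOR 1 = 0
  0 XOR 1 = 1
  1 XOR 0 = 1
  1 XOR 1 = 0
  0 XOR 1 = 1
= 10100000101101


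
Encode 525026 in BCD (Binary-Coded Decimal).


Each digit → 4-bit binary:
  5 → 0101
  2 → 0010
  5 → 0101
  0 → 0000
  2 → 0010
  6 → 0110
= 0101 0010 0101 0000 0010 0110


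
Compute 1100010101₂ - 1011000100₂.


Align and subtract column by column (LSB to MSB, borrowing when needed):
  1100010101
- 1011000100
  ----------
  col 0: (1 - 0 borrow-in) - 0 → 1 - 0 = 1, borrow out 0
  col 1: (0 - 0 borrow-in) - 0 → 0 - 0 = 0, borrow out 0
  col 2: (1 - 0 borrow-in) - 1 → 1 - 1 = 0, borrow out 0
  col 3: (0 - 0 borrow-in) - 0 → 0 - 0 = 0, borrow out 0
  col 4: (1 - 0 borrow-in) - 0 → 1 - 0 = 1, borrow out 0
  col 5: (0 - 0 borrow-in) - 0 → 0 - 0 = 0, borrow out 0
  col 6: (0 - 0 borrow-in) - 1 → borrow from next column: (0+2) - 1 = 1, borrow out 1
  col 7: (0 - 1 borrow-in) - 1 → borrow from next column: (-1+2) - 1 = 0, borrow out 1
  col 8: (1 - 1 borrow-in) - 0 → 0 - 0 = 0, borrow out 0
  col 9: (1 - 0 borrow-in) - 1 → 1 - 1 = 0, borrow out 0
Reading bits MSB→LSB: 0001010001
Strip leading zeros: 1010001
= 1010001


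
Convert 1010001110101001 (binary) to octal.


Group into 3-bit groups: 001010001110101001
  001 = 1
  010 = 2
  001 = 1
  110 = 6
  101 = 5
  001 = 1
= 0o121651


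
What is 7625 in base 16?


Divide by 16 repeatedly:
7625 ÷ 16 = 476 remainder 9 (9)
476 ÷ 16 = 29 remainder 12 (C)
29 ÷ 16 = 1 remainder 13 (D)
1 ÷ 16 = 0 remainder 1 (1)
Reading remainders bottom-up:
= 0x1DC9


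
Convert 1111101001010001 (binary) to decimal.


Positional values:
Bit 0: 1 × 2^0 = 1
Bit 4: 1 × 2^4 = 16
Bit 6: 1 × 2^6 = 64
Bit 9: 1 × 2^9 = 512
Bit 11: 1 × 2^11 = 2048
Bit 12: 1 × 2^12 = 4096
Bit 13: 1 × 2^13 = 8192
Bit 14: 1 × 2^14 = 16384
Bit 15: 1 × 2^15 = 32768
Sum = 1 + 16 + 64 + 512 + 2048 + 4096 + 8192 + 16384 + 32768
= 64081


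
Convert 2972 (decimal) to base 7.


Divide by 7 repeatedly:
2972 ÷ 7 = 424 remainder 4
424 ÷ 7 = 60 remainder 4
60 ÷ 7 = 8 remainder 4
8 ÷ 7 = 1 remainder 1
1 ÷ 7 = 0 remainder 1
Reading remainders bottom-up:
= 11444


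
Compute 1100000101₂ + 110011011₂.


Align and add column by column (LSB to MSB, carry propagating):
  01100000101
+ 00110011011
  -----------
  col 0: 1 + 1 + 0 (carry in) = 2 → bit 0, carry out 1
  col 1: 0 + 1 + 1 (carry in) = 2 → bit 0, carry out 1
  col 2: 1 + 0 + 1 (carry in) = 2 → bit 0, carry out 1
  col 3: 0 + 1 + 1 (carry in) = 2 → bit 0, carry out 1
  col 4: 0 + 1 + 1 (carry in) = 2 → bit 0, carry out 1
  col 5: 0 + 0 + 1 (carry in) = 1 → bit 1, carry out 0
  col 6: 0 + 0 + 0 (carry in) = 0 → bit 0, carry out 0
  col 7: 0 + 1 + 0 (carry in) = 1 → bit 1, carry out 0
  col 8: 1 + 1 + 0 (carry in) = 2 → bit 0, carry out 1
  col 9: 1 + 0 + 1 (carry in) = 2 → bit 0, carry out 1
  col 10: 0 + 0 + 1 (carry in) = 1 → bit 1, carry out 0
Reading bits MSB→LSB: 10010100000
Strip leading zeros: 10010100000
= 10010100000


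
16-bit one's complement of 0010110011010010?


Original: 0010110011010010
Invert all bits:
  bit 0: 0 → 1
  bit 1: 0 → 1
  bit 2: 1 → 0
  bit 3: 0 → 1
  bit 4: 1 → 0
  bit 5: 1 → 0
  bit 6: 0 → 1
  bit 7: 0 → 1
  bit 8: 1 → 0
  bit 9: 1 → 0
  bit 10: 0 → 1
  bit 11: 1 → 0
  bit 12: 0 → 1
  bit 13: 0 → 1
  bit 14: 1 → 0
  bit 15: 0 → 1
= 1101001100101101


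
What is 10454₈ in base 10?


Positional values:
Position 0: 4 × 8^0 = 4
Position 1: 5 × 8^1 = 40
Position 2: 4 × 8^2 = 256
Position 3: 0 × 8^3 = 0
Position 4: 1 × 8^4 = 4096
Sum = 4 + 40 + 256 + 0 + 4096
= 4396


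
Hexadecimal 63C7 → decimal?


Positional values:
Position 0: 7 × 16^0 = 7 × 1 = 7
Position 1: C × 16^1 = 12 × 16 = 192
Position 2: 3 × 16^2 = 3 × 256 = 768
Position 3: 6 × 16^3 = 6 × 4096 = 24576
Sum = 7 + 192 + 768 + 24576
= 25543


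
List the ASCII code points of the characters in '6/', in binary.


String: '6/'  (2 characters)
Per-character ASCII lookup:
  '6': digits start at 48: '6' = 48 + 6 = 54 → 110110
  '/': special character: '/' = 47 → 101111
= 110110 101111


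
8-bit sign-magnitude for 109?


Sign bit: 0 (positive)
Magnitude: 109 = 1101101
= 01101101


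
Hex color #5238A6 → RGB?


Hex: #5238A6
R = 52₁₆ = 82
G = 38₁₆ = 56
B = A6₁₆ = 166
= RGB(82, 56, 166)


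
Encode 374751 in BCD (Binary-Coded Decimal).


Each digit → 4-bit binary:
  3 → 0011
  7 → 0111
  4 → 0100
  7 → 0111
  5 → 0101
  1 → 0001
= 0011 0111 0100 0111 0101 0001


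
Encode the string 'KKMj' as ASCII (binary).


String: 'KKMj'  (4 characters)
Per-character ASCII lookup:
  'K': uppercase starts at 65: 'K' = 65 + 10 = 75 → 1001011
  'K': uppercase starts at 65: 'K' = 65 + 10 = 75 → 1001011
  'M': uppercase starts at 65: 'M' = 65 + 12 = 77 → 1001101
  'j': lowercase starts at 97: 'j' = 97 + 9 = 106 → 1101010
= 1001011 1001011 1001101 1101010


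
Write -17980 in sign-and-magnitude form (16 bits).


Sign bit: 1 (negative)
Magnitude: 17980 = 100011000111100
= 1100011000111100


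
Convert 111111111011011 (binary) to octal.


Group into 3-bit groups: 111111111011011
  111 = 7
  111 = 7
  111 = 7
  011 = 3
  011 = 3
= 0o77733


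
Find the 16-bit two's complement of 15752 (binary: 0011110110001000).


Original: 0011110110001000
Step 1 - Invert all bits: 1100001001110111
Step 2 - Add 1: 1100001001110111 + 1
= 1100001001111000 (represents -15752)


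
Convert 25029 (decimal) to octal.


Divide by 8 repeatedly:
25029 ÷ 8 = 3128 remainder 5
3128 ÷ 8 = 391 remainder 0
391 ÷ 8 = 48 remainder 7
48 ÷ 8 = 6 remainder 0
6 ÷ 8 = 0 remainder 6
Reading remainders bottom-up:
= 0o60705


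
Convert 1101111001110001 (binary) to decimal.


Positional values:
Bit 0: 1 × 2^0 = 1
Bit 4: 1 × 2^4 = 16
Bit 5: 1 × 2^5 = 32
Bit 6: 1 × 2^6 = 64
Bit 9: 1 × 2^9 = 512
Bit 10: 1 × 2^10 = 1024
Bit 11: 1 × 2^11 = 2048
Bit 12: 1 × 2^12 = 4096
Bit 14: 1 × 2^14 = 16384
Bit 15: 1 × 2^15 = 32768
Sum = 1 + 16 + 32 + 64 + 512 + 1024 + 2048 + 4096 + 16384 + 32768
= 56945


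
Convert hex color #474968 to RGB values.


Hex: #474968
R = 47₁₆ = 71
G = 49₁₆ = 73
B = 68₁₆ = 104
= RGB(71, 73, 104)


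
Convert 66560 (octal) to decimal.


Positional values:
Position 0: 0 × 8^0 = 0
Position 1: 6 × 8^1 = 48
Position 2: 5 × 8^2 = 320
Position 3: 6 × 8^3 = 3072
Position 4: 6 × 8^4 = 24576
Sum = 0 + 48 + 320 + 3072 + 24576
= 28016


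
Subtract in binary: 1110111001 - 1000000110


Align and subtract column by column (LSB to MSB, borrowing when needed):
  1110111001
- 1000000110
  ----------
  col 0: (1 - 0 borrow-in) - 0 → 1 - 0 = 1, borrow out 0
  col 1: (0 - 0 borrow-in) - 1 → borrow from next column: (0+2) - 1 = 1, borrow out 1
  col 2: (0 - 1 borrow-in) - 1 → borrow from next column: (-1+2) - 1 = 0, borrow out 1
  col 3: (1 - 1 borrow-in) - 0 → 0 - 0 = 0, borrow out 0
  col 4: (1 - 0 borrow-in) - 0 → 1 - 0 = 1, borrow out 0
  col 5: (1 - 0 borrow-in) - 0 → 1 - 0 = 1, borrow out 0
  col 6: (0 - 0 borrow-in) - 0 → 0 - 0 = 0, borrow out 0
  col 7: (1 - 0 borrow-in) - 0 → 1 - 0 = 1, borrow out 0
  col 8: (1 - 0 borrow-in) - 0 → 1 - 0 = 1, borrow out 0
  col 9: (1 - 0 borrow-in) - 1 → 1 - 1 = 0, borrow out 0
Reading bits MSB→LSB: 0110110011
Strip leading zeros: 110110011
= 110110011


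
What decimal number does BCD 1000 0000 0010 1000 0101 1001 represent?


Each 4-bit group → digit:
  1000 → 8
  0000 → 0
  0010 → 2
  1000 → 8
  0101 → 5
  1001 → 9
= 802859


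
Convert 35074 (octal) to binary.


Each octal digit → 3 binary bits:
  3 = 011
  5 = 101
  0 = 000
  7 = 111
  4 = 100
Concatenate: 011 101 000 111 100
= 011101000111100


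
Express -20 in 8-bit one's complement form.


Original: 00010100
Invert all bits:
  bit 0: 0 → 1
  bit 1: 0 → 1
  bit 2: 0 → 1
  bit 3: 1 → 0
  bit 4: 0 → 1
  bit 5: 1 → 0
  bit 6: 0 → 1
  bit 7: 0 → 1
= 11101011


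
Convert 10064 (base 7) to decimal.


Positional values (base 7):
  4 × 7^0 = 4 × 1 = 4
  6 × 7^1 = 6 × 7 = 42
  0 × 7^2 = 0 × 49 = 0
  0 × 7^3 = 0 × 343 = 0
  1 × 7^4 = 1 × 2401 = 2401
Sum = 4 + 42 + 0 + 0 + 2401
= 2447


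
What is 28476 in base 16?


Divide by 16 repeatedly:
28476 ÷ 16 = 1779 remainder 12 (C)
1779 ÷ 16 = 111 remainder 3 (3)
111 ÷ 16 = 6 remainder 15 (F)
6 ÷ 16 = 0 remainder 6 (6)
Reading remainders bottom-up:
= 0x6F3C


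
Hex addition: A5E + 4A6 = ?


Align and add column by column (LSB to MSB, each column mod 16 with carry):
  0A5E
+ 04A6
  ----
  col 0: E(14) + 6(6) + 0 (carry in) = 20 → 4(4), carry out 1
  col 1: 5(5) + A(10) + 1 (carry in) = 16 → 0(0), carry out 1
  col 2: A(10) + 4(4) + 1 (carry in) = 15 → F(15), carry out 0
  col 3: 0(0) + 0(0) + 0 (carry in) = 0 → 0(0), carry out 0
Reading digits MSB→LSB: 0F04
Strip leading zeros: F04
= 0xF04


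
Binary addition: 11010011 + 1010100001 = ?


Align and add column by column (LSB to MSB, carry propagating):
  00011010011
+ 01010100001
  -----------
  col 0: 1 + 1 + 0 (carry in) = 2 → bit 0, carry out 1
  col 1: 1 + 0 + 1 (carry in) = 2 → bit 0, carry out 1
  col 2: 0 + 0 + 1 (carry in) = 1 → bit 1, carry out 0
  col 3: 0 + 0 + 0 (carry in) = 0 → bit 0, carry out 0
  col 4: 1 + 0 + 0 (carry in) = 1 → bit 1, carry out 0
  col 5: 0 + 1 + 0 (carry in) = 1 → bit 1, carry out 0
  col 6: 1 + 0 + 0 (carry in) = 1 → bit 1, carry out 0
  col 7: 1 + 1 + 0 (carry in) = 2 → bit 0, carry out 1
  col 8: 0 + 0 + 1 (carry in) = 1 → bit 1, carry out 0
  col 9: 0 + 1 + 0 (carry in) = 1 → bit 1, carry out 0
  col 10: 0 + 0 + 0 (carry in) = 0 → bit 0, carry out 0
Reading bits MSB→LSB: 01101110100
Strip leading zeros: 1101110100
= 1101110100


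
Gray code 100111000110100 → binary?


Gray code: 100111000110100
MSB stays the same: 1
Each subsequent bit = prev_binary XOR current_gray:
  B[1] = 1 XOR 0 = 1
  B[2] = 1 XOR 0 = 1
  B[3] = 1 XOR 1 = 0
  B[4] = 0 XOR 1 = 1
  B[5] = 1 XOR 1 = 0
  B[6] = 0 XOR 0 = 0
  B[7] = 0 XOR 0 = 0
  B[8] = 0 XOR 0 = 0
  B[9] = 0 XOR 1 = 1
  B[10] = 1 XOR 1 = 0
  B[11] = 0 XOR 0 = 0
  B[12] = 0 XOR 1 = 1
  B[13] = 1 XOR 0 = 1
  B[14] = 1 XOR 0 = 1
= 111010000100111 (29735 decimal)


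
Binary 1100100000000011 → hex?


Group into 4-bit nibbles: 1100100000000011
  1100 = C
  1000 = 8
  0000 = 0
  0011 = 3
= 0xC803


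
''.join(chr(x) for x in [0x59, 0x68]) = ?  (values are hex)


Codes (hex): 0x59 0x68
Per-code ASCII lookup:
  0x59 = 89  (range 65-90: uppercase, 89 - 65 = 24) → 'Y'
  0x68 = 104  (range 97-122: lowercase, 104 - 97 = 7) → 'h'
= 'Yh'


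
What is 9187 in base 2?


Divide by 2 repeatedly:
9187 ÷ 2 = 4593 remainder 1
4593 ÷ 2 = 2296 remainder 1
2296 ÷ 2 = 1148 remainder 0
1148 ÷ 2 = 574 remainder 0
574 ÷ 2 = 287 remainder 0
287 ÷ 2 = 143 remainder 1
143 ÷ 2 = 71 remainder 1
71 ÷ 2 = 35 remainder 1
35 ÷ 2 = 17 remainder 1
17 ÷ 2 = 8 remainder 1
8 ÷ 2 = 4 remainder 0
4 ÷ 2 = 2 remainder 0
2 ÷ 2 = 1 remainder 0
1 ÷ 2 = 0 remainder 1
Reading remainders bottom-up:
= 10001111100011


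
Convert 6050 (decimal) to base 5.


Divide by 5 repeatedly:
6050 ÷ 5 = 1210 remainder 0
1210 ÷ 5 = 242 remainder 0
242 ÷ 5 = 48 remainder 2
48 ÷ 5 = 9 remainder 3
9 ÷ 5 = 1 remainder 4
1 ÷ 5 = 0 remainder 1
Reading remainders bottom-up:
= 143200


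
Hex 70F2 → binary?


Each hex digit → 4 binary bits:
  7 = 0111
  0 = 0000
  F = 1111
  2 = 0010
Concatenate: 0111 0000 1111 0010
= 0111000011110010


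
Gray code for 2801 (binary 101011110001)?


Binary: 101011110001
Gray code: G = B XOR (B >> 1)
B >> 1 = 010101111000
101011110001 XOR 010101111000:
  1 XOR 0 = 1
  0 XOR 1 = 1
  1 XOR 0 = 1
  0 XOR 1 = 1
  1 XOR 0 = 1
  1 XOR 1 = 0
  1 XOR 1 = 0
  1 XOR 1 = 0
  0 XOR 1 = 1
  0 XOR 0 = 0
  0 XOR 0 = 0
  1 XOR 0 = 1
= 111110001001


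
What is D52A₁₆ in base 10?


Positional values:
Position 0: A × 16^0 = 10 × 1 = 10
Position 1: 2 × 16^1 = 2 × 16 = 32
Position 2: 5 × 16^2 = 5 × 256 = 1280
Position 3: D × 16^3 = 13 × 4096 = 53248
Sum = 10 + 32 + 1280 + 53248
= 54570


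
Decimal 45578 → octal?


Divide by 8 repeatedly:
45578 ÷ 8 = 5697 remainder 2
5697 ÷ 8 = 712 remainder 1
712 ÷ 8 = 89 remainder 0
89 ÷ 8 = 11 remainder 1
11 ÷ 8 = 1 remainder 3
1 ÷ 8 = 0 remainder 1
Reading remainders bottom-up:
= 0o131012


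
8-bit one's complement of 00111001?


Original: 00111001
Invert all bits:
  bit 0: 0 → 1
  bit 1: 0 → 1
  bit 2: 1 → 0
  bit 3: 1 → 0
  bit 4: 1 → 0
  bit 5: 0 → 1
  bit 6: 0 → 1
  bit 7: 1 → 0
= 11000110


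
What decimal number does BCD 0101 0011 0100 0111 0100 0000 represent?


Each 4-bit group → digit:
  0101 → 5
  0011 → 3
  0100 → 4
  0111 → 7
  0100 → 4
  0000 → 0
= 534740


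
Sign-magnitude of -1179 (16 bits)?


Sign bit: 1 (negative)
Magnitude: 1179 = 000010010011011
= 1000010010011011


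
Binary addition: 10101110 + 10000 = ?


Align and add column by column (LSB to MSB, carry propagating):
  010101110
+ 000010000
  ---------
  col 0: 0 + 0 + 0 (carry in) = 0 → bit 0, carry out 0
  col 1: 1 + 0 + 0 (carry in) = 1 → bit 1, carry out 0
  col 2: 1 + 0 + 0 (carry in) = 1 → bit 1, carry out 0
  col 3: 1 + 0 + 0 (carry in) = 1 → bit 1, carry out 0
  col 4: 0 + 1 + 0 (carry in) = 1 → bit 1, carry out 0
  col 5: 1 + 0 + 0 (carry in) = 1 → bit 1, carry out 0
  col 6: 0 + 0 + 0 (carry in) = 0 → bit 0, carry out 0
  col 7: 1 + 0 + 0 (carry in) = 1 → bit 1, carry out 0
  col 8: 0 + 0 + 0 (carry in) = 0 → bit 0, carry out 0
Reading bits MSB→LSB: 010111110
Strip leading zeros: 10111110
= 10111110


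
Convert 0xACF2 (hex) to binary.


Each hex digit → 4 binary bits:
  A = 1010
  C = 1100
  F = 1111
  2 = 0010
Concatenate: 1010 1100 1111 0010
= 1010110011110010


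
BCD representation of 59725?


Each digit → 4-bit binary:
  5 → 0101
  9 → 1001
  7 → 0111
  2 → 0010
  5 → 0101
= 0101 1001 0111 0010 0101


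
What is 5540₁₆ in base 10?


Positional values:
Position 0: 0 × 16^0 = 0 × 1 = 0
Position 1: 4 × 16^1 = 4 × 16 = 64
Position 2: 5 × 16^2 = 5 × 256 = 1280
Position 3: 5 × 16^3 = 5 × 4096 = 20480
Sum = 0 + 64 + 1280 + 20480
= 21824


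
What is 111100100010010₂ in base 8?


Group into 3-bit groups: 111100100010010
  111 = 7
  100 = 4
  100 = 4
  010 = 2
  010 = 2
= 0o74422


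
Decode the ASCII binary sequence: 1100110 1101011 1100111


Codes (binary): 1100110 1101011 1100111
Per-code ASCII lookup:
  1100110 = 102  (range 97-122: lowercase, 102 - 97 = 5) → 'f'
  1101011 = 107  (range 97-122: lowercase, 107 - 97 = 10) → 'k'
  1100111 = 103  (range 97-122: lowercase, 103 - 97 = 6) → 'g'
= 'fkg'


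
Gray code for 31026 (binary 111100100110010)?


Binary: 111100100110010
Gray code: G = B XOR (B >> 1)
B >> 1 = 011110010011001
111100100110010 XOR 011110010011001:
  1 XOR 0 = 1
  1 XOR 1 = 0
  1 XOR 1 = 0
  1 XOR 1 = 0
  0 XOR 1 = 1
  0 XOR 0 = 0
  1 XOR 0 = 1
  0 XOR 1 = 1
  0 XOR 0 = 0
  1 XOR 0 = 1
  1 XOR 1 = 0
  0 XOR 1 = 1
  0 XOR 0 = 0
  1 XOR 0 = 1
  0 XOR 1 = 1
= 100010110101011


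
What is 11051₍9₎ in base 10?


Positional values (base 9):
  1 × 9^0 = 1 × 1 = 1
  5 × 9^1 = 5 × 9 = 45
  0 × 9^2 = 0 × 81 = 0
  1 × 9^3 = 1 × 729 = 729
  1 × 9^4 = 1 × 6561 = 6561
Sum = 1 + 45 + 0 + 729 + 6561
= 7336


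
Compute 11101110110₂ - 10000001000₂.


Align and subtract column by column (LSB to MSB, borrowing when needed):
  11101110110
- 10000001000
  -----------
  col 0: (0 - 0 borrow-in) - 0 → 0 - 0 = 0, borrow out 0
  col 1: (1 - 0 borrow-in) - 0 → 1 - 0 = 1, borrow out 0
  col 2: (1 - 0 borrow-in) - 0 → 1 - 0 = 1, borrow out 0
  col 3: (0 - 0 borrow-in) - 1 → borrow from next column: (0+2) - 1 = 1, borrow out 1
  col 4: (1 - 1 borrow-in) - 0 → 0 - 0 = 0, borrow out 0
  col 5: (1 - 0 borrow-in) - 0 → 1 - 0 = 1, borrow out 0
  col 6: (1 - 0 borrow-in) - 0 → 1 - 0 = 1, borrow out 0
  col 7: (0 - 0 borrow-in) - 0 → 0 - 0 = 0, borrow out 0
  col 8: (1 - 0 borrow-in) - 0 → 1 - 0 = 1, borrow out 0
  col 9: (1 - 0 borrow-in) - 0 → 1 - 0 = 1, borrow out 0
  col 10: (1 - 0 borrow-in) - 1 → 1 - 1 = 0, borrow out 0
Reading bits MSB→LSB: 01101101110
Strip leading zeros: 1101101110
= 1101101110


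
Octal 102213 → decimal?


Positional values:
Position 0: 3 × 8^0 = 3
Position 1: 1 × 8^1 = 8
Position 2: 2 × 8^2 = 128
Position 3: 2 × 8^3 = 1024
Position 4: 0 × 8^4 = 0
Position 5: 1 × 8^5 = 32768
Sum = 3 + 8 + 128 + 1024 + 0 + 32768
= 33931


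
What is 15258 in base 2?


Divide by 2 repeatedly:
15258 ÷ 2 = 7629 remainder 0
7629 ÷ 2 = 3814 remainder 1
3814 ÷ 2 = 1907 remainder 0
1907 ÷ 2 = 953 remainder 1
953 ÷ 2 = 476 remainder 1
476 ÷ 2 = 238 remainder 0
238 ÷ 2 = 119 remainder 0
119 ÷ 2 = 59 remainder 1
59 ÷ 2 = 29 remainder 1
29 ÷ 2 = 14 remainder 1
14 ÷ 2 = 7 remainder 0
7 ÷ 2 = 3 remainder 1
3 ÷ 2 = 1 remainder 1
1 ÷ 2 = 0 remainder 1
Reading remainders bottom-up:
= 11101110011010


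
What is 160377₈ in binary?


Each octal digit → 3 binary bits:
  1 = 001
  6 = 110
  0 = 000
  3 = 011
  7 = 111
  7 = 111
Concatenate: 001 110 000 011 111 111
= 001110000011111111


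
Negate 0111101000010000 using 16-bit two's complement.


Original: 0111101000010000
Step 1 - Invert all bits: 1000010111101111
Step 2 - Add 1: 1000010111101111 + 1
= 1000010111110000 (represents -31248)


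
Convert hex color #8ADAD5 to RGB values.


Hex: #8ADAD5
R = 8A₁₆ = 138
G = DA₁₆ = 218
B = D5₁₆ = 213
= RGB(138, 218, 213)


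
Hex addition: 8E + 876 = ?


Align and add column by column (LSB to MSB, each column mod 16 with carry):
  008E
+ 0876
  ----
  col 0: E(14) + 6(6) + 0 (carry in) = 20 → 4(4), carry out 1
  col 1: 8(8) + 7(7) + 1 (carry in) = 16 → 0(0), carry out 1
  col 2: 0(0) + 8(8) + 1 (carry in) = 9 → 9(9), carry out 0
  col 3: 0(0) + 0(0) + 0 (carry in) = 0 → 0(0), carry out 0
Reading digits MSB→LSB: 0904
Strip leading zeros: 904
= 0x904


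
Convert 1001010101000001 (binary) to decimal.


Positional values:
Bit 0: 1 × 2^0 = 1
Bit 6: 1 × 2^6 = 64
Bit 8: 1 × 2^8 = 256
Bit 10: 1 × 2^10 = 1024
Bit 12: 1 × 2^12 = 4096
Bit 15: 1 × 2^15 = 32768
Sum = 1 + 64 + 256 + 1024 + 4096 + 32768
= 38209
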